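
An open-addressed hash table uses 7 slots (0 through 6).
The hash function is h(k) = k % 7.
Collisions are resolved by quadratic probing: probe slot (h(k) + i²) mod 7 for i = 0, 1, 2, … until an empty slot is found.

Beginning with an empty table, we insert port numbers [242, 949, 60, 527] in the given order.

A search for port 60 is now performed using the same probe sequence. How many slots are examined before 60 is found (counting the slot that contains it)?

Insert 242: h=4, slot 4 empty -> index 4.
Insert 949: h=4, slot 4 occupied -> index 5.
Insert 60: h=4, slots 4,5 occupied -> index 1.
Insert 527: h=2, slot 2 empty -> index 2.
Table: [—, 60, 527, —, 242, 949, —]
Lookup 60: h=4, probe 4,5,1 → found at 1.

3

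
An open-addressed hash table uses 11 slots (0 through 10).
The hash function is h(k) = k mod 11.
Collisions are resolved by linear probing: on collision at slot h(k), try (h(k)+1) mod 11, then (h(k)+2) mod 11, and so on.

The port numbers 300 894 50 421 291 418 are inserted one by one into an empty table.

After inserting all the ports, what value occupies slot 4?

300 hashes to 3; slot 3 is free → place at 3.
894 hashes to 3; 3 taken → place at 4.
50 hashes to 6; slot 6 is free → place at 6.
421 hashes to 3; 3,4 taken → place at 5.
291 hashes to 5; 5,6 taken → place at 7.
418 hashes to 0; slot 0 is free → place at 0.
Table: [418, ∅, ∅, 300, 894, 421, 50, 291, ∅, ∅, ∅]

894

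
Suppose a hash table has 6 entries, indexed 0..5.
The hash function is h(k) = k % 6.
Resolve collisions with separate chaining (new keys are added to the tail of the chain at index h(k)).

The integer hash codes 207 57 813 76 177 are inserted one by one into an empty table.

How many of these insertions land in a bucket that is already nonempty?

3

Insert 207: h=3, bucket 3 empty -> new chain.
Insert 57: h=3, bucket 3 nonempty -> append to chain.
Insert 813: h=3, bucket 3 nonempty -> append to chain.
Insert 76: h=4, bucket 4 empty -> new chain.
Insert 177: h=3, bucket 3 nonempty -> append to chain.
Final buckets:
0: —
1: —
2: —
3: 207 -> 57 -> 813 -> 177
4: 76
5: —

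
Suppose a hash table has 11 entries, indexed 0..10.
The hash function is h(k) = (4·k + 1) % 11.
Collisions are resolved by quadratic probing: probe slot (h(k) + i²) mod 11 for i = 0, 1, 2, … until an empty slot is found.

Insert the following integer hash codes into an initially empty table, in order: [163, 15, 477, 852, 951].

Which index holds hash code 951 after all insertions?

0

Insert 163: h=4, slot 4 empty → index 4.
Insert 15: h=6, slot 6 empty → index 6.
Insert 477: h=6, slot 6 occupied → index 7.
Insert 852: h=10, slot 10 empty → index 10.
Insert 951: h=10, slot 10 occupied → index 0.
Table: [951, —, —, —, 163, —, 15, 477, —, —, 852]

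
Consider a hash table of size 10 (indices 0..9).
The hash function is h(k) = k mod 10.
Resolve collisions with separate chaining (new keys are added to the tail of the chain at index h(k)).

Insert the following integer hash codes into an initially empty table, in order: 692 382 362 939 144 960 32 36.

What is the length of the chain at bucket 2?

4

692 -> bucket 2
382 -> bucket 2 (collision)
362 -> bucket 2 (collision)
939 -> bucket 9
144 -> bucket 4
960 -> bucket 0
32 -> bucket 2 (collision)
36 -> bucket 6
Final buckets:
0: 960
1: ∅
2: 692 -> 382 -> 362 -> 32
3: ∅
4: 144
5: ∅
6: 36
7: ∅
8: ∅
9: 939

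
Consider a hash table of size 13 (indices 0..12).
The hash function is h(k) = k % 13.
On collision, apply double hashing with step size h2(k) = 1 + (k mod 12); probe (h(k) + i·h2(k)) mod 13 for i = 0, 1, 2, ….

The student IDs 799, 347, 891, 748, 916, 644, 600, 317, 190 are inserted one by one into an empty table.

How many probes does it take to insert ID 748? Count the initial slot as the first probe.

2

799: h=6 → slot 6
347: h=9 → slot 9
891: h=7 → slot 7
748: h=7, h2=5, probe 7,12 → slot 12
916: h=6, h2=5, probe 6,11 → slot 11
644: h=7, h2=9, probe 7,3 → slot 3
600: h=2 → slot 2
317: h=5 → slot 5
190: h=8 → slot 8
Table: [-, -, 600, 644, -, 317, 799, 891, 190, 347, -, 916, 748]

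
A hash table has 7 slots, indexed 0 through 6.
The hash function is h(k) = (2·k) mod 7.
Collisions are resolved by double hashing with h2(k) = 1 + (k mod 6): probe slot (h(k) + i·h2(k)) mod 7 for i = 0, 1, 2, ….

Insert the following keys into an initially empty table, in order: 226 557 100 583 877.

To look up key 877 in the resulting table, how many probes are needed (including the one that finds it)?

4

226: h=4 → slot 4
557: h=1 → slot 1
100: h=4, h2=5, probe 4,2 → slot 2
583: h=4, h2=2, probe 4,6 → slot 6
877: h=4, h2=2, probe 4,6,1,3 → slot 3
Table: [∅, 557, 100, 877, 226, ∅, 583]
Lookup 877: h=4, h2=2, probe 4,6,1,3 → found at 3.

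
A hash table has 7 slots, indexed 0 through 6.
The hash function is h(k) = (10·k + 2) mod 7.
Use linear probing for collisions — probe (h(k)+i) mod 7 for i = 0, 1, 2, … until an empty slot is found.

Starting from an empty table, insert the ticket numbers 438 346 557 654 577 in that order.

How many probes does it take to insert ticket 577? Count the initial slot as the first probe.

438: h=0 => slot 0
346: h=4 => slot 4
557: h=0, probe 0,1 => slot 1
654: h=4, probe 4,5 => slot 5
577: h=4, probe 4,5,6 => slot 6
Table: [438, 557, _, _, 346, 654, 577]

3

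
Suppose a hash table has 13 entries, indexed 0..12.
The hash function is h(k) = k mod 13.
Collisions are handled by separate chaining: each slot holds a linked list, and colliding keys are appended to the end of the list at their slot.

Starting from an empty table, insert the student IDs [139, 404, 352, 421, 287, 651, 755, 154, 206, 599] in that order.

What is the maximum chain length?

139 → bucket 9
404 → bucket 1
352 → bucket 1 (collision)
421 → bucket 5
287 → bucket 1 (collision)
651 → bucket 1 (collision)
755 → bucket 1 (collision)
154 → bucket 11
206 → bucket 11 (collision)
599 → bucket 1 (collision)
Final buckets:
0: -
1: 404 -> 352 -> 287 -> 651 -> 755 -> 599
2: -
3: -
4: -
5: 421
6: -
7: -
8: -
9: 139
10: -
11: 154 -> 206
12: -

6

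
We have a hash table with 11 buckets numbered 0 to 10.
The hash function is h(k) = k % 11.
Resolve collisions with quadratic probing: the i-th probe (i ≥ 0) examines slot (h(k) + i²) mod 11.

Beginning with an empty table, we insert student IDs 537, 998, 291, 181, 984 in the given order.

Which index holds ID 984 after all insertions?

3

Insert 537: h=9, slot 9 empty -> index 9.
Insert 998: h=8, slot 8 empty -> index 8.
Insert 291: h=5, slot 5 empty -> index 5.
Insert 181: h=5, slot 5 occupied -> index 6.
Insert 984: h=5, slots 5,6,9 occupied -> index 3.
Table: [—, —, —, 984, —, 291, 181, —, 998, 537, —]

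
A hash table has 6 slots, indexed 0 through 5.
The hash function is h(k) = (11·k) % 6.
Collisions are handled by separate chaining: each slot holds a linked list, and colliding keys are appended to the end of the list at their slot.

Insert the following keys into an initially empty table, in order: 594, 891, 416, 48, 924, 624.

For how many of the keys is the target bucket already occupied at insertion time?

3

Insert 594: h=0, bucket 0 empty -> new chain.
Insert 891: h=3, bucket 3 empty -> new chain.
Insert 416: h=4, bucket 4 empty -> new chain.
Insert 48: h=0, bucket 0 nonempty -> append to chain.
Insert 924: h=0, bucket 0 nonempty -> append to chain.
Insert 624: h=0, bucket 0 nonempty -> append to chain.
Final buckets:
0: 594 -> 48 -> 924 -> 624
1: —
2: —
3: 891
4: 416
5: —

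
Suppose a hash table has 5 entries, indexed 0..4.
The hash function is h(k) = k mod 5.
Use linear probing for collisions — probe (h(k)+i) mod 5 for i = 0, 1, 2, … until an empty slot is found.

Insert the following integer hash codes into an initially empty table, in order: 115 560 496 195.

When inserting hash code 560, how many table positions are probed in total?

2

Insert 115: h=0, slot 0 empty → index 0.
Insert 560: h=0, slot 0 occupied → index 1.
Insert 496: h=1, slot 1 occupied → index 2.
Insert 195: h=0, slots 0,1,2 occupied → index 3.
Table: [115, 560, 496, 195, —]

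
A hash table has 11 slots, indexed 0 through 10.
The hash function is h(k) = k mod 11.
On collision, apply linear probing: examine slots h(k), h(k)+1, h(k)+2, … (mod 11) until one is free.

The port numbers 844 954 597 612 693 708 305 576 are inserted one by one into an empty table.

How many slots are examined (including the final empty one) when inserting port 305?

844 hashes to 8; slot 8 is free => place at 8.
954 hashes to 8; 8 taken => place at 9.
597 hashes to 3; slot 3 is free => place at 3.
612 hashes to 7; slot 7 is free => place at 7.
693 hashes to 0; slot 0 is free => place at 0.
708 hashes to 4; slot 4 is free => place at 4.
305 hashes to 8; 8,9 taken => place at 10.
576 hashes to 4; 4 taken => place at 5.
Table: [693, _, _, 597, 708, 576, _, 612, 844, 954, 305]

3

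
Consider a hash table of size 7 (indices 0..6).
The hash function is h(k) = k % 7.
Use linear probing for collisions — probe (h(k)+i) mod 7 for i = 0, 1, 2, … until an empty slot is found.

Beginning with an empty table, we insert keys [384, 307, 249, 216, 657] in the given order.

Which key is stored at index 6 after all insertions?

384

384: h=6 => slot 6
307: h=6, probe 6,0 => slot 0
249: h=4 => slot 4
216: h=6, probe 6,0,1 => slot 1
657: h=6, probe 6,0,1,2 => slot 2
Table: [307, 216, 657, ∅, 249, ∅, 384]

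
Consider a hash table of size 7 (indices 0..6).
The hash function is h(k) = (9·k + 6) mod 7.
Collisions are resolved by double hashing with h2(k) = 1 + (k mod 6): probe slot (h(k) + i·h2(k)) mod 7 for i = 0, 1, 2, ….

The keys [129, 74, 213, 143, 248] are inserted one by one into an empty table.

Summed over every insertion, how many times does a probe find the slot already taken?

129: h=5 => slot 5
74: h=0 => slot 0
213: h=5, h2=4, probe 5,2 => slot 2
143: h=5, h2=6, probe 5,4 => slot 4
248: h=5, h2=3, probe 5,1 => slot 1
Table: [74, 248, 213, ∅, 143, 129, ∅]

3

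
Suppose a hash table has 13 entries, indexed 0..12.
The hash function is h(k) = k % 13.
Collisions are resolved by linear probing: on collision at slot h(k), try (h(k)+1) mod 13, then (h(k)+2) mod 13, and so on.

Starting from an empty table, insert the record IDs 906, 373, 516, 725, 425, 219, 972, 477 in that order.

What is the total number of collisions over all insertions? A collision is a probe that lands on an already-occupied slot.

Insert 906: h=9, slot 9 empty → index 9.
Insert 373: h=9, slot 9 occupied → index 10.
Insert 516: h=9, slots 9,10 occupied → index 11.
Insert 725: h=10, slots 10,11 occupied → index 12.
Insert 425: h=9, slots 9,10,11,12 occupied → index 0.
Insert 219: h=11, slots 11,12,0 occupied → index 1.
Insert 972: h=10, slots 10,11,12,0,1 occupied → index 2.
Insert 477: h=9, slots 9,10,11,12,0,1,2 occupied → index 3.
Table: [425, 219, 972, 477, _, _, _, _, _, 906, 373, 516, 725]

24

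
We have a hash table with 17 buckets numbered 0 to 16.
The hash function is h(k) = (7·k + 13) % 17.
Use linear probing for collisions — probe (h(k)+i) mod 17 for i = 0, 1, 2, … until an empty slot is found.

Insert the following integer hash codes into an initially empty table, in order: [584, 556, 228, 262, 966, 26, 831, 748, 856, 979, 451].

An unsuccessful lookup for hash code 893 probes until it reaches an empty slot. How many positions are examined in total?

584: h=4 → slot 4
556: h=12 → slot 12
228: h=11 → slot 11
262: h=11, probe 11,12,13 → slot 13
966: h=9 → slot 9
26: h=8 → slot 8
831: h=16 → slot 16
748: h=13, probe 13,14 → slot 14
856: h=4, probe 4,5 → slot 5
979: h=15 → slot 15
451: h=8, probe 8,9,10 → slot 10
Table: [—, —, —, —, 584, 856, —, —, 26, 966, 451, 228, 556, 262, 748, 979, 831]
Lookup 893: h=8, probe 8,9,10,11,12,13,14,15,16,0 → slot 0 empty, not found.

10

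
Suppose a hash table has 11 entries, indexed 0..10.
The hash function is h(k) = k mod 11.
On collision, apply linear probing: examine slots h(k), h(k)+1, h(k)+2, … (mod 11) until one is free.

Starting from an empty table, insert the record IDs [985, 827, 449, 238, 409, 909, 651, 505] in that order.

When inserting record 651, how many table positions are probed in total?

985 hashes to 6; slot 6 is free → place at 6.
827 hashes to 2; slot 2 is free → place at 2.
449 hashes to 9; slot 9 is free → place at 9.
238 hashes to 7; slot 7 is free → place at 7.
409 hashes to 2; 2 taken → place at 3.
909 hashes to 7; 7 taken → place at 8.
651 hashes to 2; 2,3 taken → place at 4.
505 hashes to 10; slot 10 is free → place at 10.
Table: [., ., 827, 409, 651, ., 985, 238, 909, 449, 505]

3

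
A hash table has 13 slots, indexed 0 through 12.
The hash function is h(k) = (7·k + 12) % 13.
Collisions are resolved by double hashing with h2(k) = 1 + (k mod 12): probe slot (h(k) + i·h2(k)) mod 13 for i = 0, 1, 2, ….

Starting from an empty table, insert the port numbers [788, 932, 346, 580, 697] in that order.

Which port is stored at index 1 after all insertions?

788 hashes to 3; slot 3 is free => place at 3.
932 hashes to 10; slot 10 is free => place at 10.
346 hashes to 3, h2=11; 3 taken => place at 1.
580 hashes to 3, h2=5; 3 taken => place at 8.
697 hashes to 3, h2=2; 3 taken => place at 5.
Table: [∅, 346, ∅, 788, ∅, 697, ∅, ∅, 580, ∅, 932, ∅, ∅]

346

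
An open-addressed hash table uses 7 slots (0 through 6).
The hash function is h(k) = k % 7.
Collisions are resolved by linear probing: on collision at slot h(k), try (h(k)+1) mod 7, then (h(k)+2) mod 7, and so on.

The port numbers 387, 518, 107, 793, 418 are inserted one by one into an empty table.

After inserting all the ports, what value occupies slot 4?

Insert 387: h=2, slot 2 empty → index 2.
Insert 518: h=0, slot 0 empty → index 0.
Insert 107: h=2, slot 2 occupied → index 3.
Insert 793: h=2, slots 2,3 occupied → index 4.
Insert 418: h=5, slot 5 empty → index 5.
Table: [518, ., 387, 107, 793, 418, .]

793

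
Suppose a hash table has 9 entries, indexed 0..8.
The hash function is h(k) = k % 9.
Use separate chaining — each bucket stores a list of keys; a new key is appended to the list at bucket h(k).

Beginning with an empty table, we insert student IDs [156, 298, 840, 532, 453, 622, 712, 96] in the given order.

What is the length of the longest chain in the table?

4

156 -> bucket 3
298 -> bucket 1
840 -> bucket 3 (collision)
532 -> bucket 1 (collision)
453 -> bucket 3 (collision)
622 -> bucket 1 (collision)
712 -> bucket 1 (collision)
96 -> bucket 6
Final buckets:
0: -
1: 298 -> 532 -> 622 -> 712
2: -
3: 156 -> 840 -> 453
4: -
5: -
6: 96
7: -
8: -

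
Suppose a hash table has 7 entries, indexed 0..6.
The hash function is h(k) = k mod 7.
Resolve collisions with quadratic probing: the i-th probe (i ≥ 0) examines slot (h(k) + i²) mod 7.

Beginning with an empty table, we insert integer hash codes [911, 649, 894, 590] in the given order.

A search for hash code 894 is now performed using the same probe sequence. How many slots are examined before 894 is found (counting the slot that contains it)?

Insert 911: h=1, slot 1 empty => index 1.
Insert 649: h=5, slot 5 empty => index 5.
Insert 894: h=5, slot 5 occupied => index 6.
Insert 590: h=2, slot 2 empty => index 2.
Table: [_, 911, 590, _, _, 649, 894]
Lookup 894: h=5, probe 5,6 → found at 6.

2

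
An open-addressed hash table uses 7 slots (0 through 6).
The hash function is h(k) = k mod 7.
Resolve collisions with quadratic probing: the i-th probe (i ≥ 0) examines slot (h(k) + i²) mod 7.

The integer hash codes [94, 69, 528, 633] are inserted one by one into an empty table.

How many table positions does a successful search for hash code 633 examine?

3

Insert 94: h=3, slot 3 empty → index 3.
Insert 69: h=6, slot 6 empty → index 6.
Insert 528: h=3, slot 3 occupied → index 4.
Insert 633: h=3, slots 3,4 occupied → index 0.
Table: [633, —, —, 94, 528, —, 69]
Lookup 633: h=3, probe 3,4,0 → found at 0.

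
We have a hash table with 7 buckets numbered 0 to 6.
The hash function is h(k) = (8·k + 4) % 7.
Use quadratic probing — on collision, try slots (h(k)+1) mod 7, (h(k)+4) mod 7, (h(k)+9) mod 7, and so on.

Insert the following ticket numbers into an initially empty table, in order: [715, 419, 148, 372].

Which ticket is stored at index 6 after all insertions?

148

715 hashes to 5; slot 5 is free → place at 5.
419 hashes to 3; slot 3 is free → place at 3.
148 hashes to 5; 5 taken → place at 6.
372 hashes to 5; 5,6 taken → place at 2.
Table: [—, —, 372, 419, —, 715, 148]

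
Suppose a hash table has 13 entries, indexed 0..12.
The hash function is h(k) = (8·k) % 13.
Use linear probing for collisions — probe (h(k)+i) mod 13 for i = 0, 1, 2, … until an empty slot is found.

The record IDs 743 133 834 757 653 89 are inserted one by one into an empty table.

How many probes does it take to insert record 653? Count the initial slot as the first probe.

3

743 hashes to 3; slot 3 is free -> place at 3.
133 hashes to 11; slot 11 is free -> place at 11.
834 hashes to 3; 3 taken -> place at 4.
757 hashes to 11; 11 taken -> place at 12.
653 hashes to 11; 11,12 taken -> place at 0.
89 hashes to 10; slot 10 is free -> place at 10.
Table: [653, —, —, 743, 834, —, —, —, —, —, 89, 133, 757]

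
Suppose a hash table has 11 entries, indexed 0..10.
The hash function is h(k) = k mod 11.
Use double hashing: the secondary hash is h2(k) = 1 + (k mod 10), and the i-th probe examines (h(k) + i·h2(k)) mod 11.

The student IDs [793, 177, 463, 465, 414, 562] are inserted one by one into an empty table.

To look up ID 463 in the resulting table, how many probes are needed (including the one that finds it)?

793: h=1 => slot 1
177: h=1, h2=8, probe 1,9 => slot 9
463: h=1, h2=4, probe 1,5 => slot 5
465: h=3 => slot 3
414: h=7 => slot 7
562: h=1, h2=3, probe 1,4 => slot 4
Table: [_, 793, _, 465, 562, 463, _, 414, _, 177, _]
Lookup 463: h=1, h2=4, probe 1,5 → found at 5.

2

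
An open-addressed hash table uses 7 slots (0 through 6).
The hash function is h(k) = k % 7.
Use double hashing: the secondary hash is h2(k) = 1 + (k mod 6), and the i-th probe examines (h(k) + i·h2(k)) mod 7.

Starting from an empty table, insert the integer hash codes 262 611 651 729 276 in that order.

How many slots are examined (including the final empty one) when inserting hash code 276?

Insert 262: h=3, slot 3 empty → index 3.
Insert 611: h=2, slot 2 empty → index 2.
Insert 651: h=0, slot 0 empty → index 0.
Insert 729: h=1, slot 1 empty → index 1.
Insert 276: h=3, h2=1, slot 3 occupied → index 4.
Table: [651, 729, 611, 262, 276, -, -]

2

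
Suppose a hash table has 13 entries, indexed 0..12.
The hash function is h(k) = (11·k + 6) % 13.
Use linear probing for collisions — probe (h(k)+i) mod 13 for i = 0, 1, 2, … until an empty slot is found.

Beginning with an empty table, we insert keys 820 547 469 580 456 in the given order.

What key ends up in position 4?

820 hashes to 4; slot 4 is free -> place at 4.
547 hashes to 4; 4 taken -> place at 5.
469 hashes to 4; 4,5 taken -> place at 6.
580 hashes to 3; slot 3 is free -> place at 3.
456 hashes to 4; 4,5,6 taken -> place at 7.
Table: [., ., ., 580, 820, 547, 469, 456, ., ., ., ., .]

820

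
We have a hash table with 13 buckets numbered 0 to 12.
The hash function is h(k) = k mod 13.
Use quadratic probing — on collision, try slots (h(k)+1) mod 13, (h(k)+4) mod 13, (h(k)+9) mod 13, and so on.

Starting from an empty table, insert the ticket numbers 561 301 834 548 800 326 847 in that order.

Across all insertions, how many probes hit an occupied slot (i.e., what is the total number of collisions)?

10

561: h=2 → slot 2
301: h=2, probe 2,3 → slot 3
834: h=2, probe 2,3,6 → slot 6
548: h=2, probe 2,3,6,11 → slot 11
800: h=7 → slot 7
326: h=1 → slot 1
847: h=2, probe 2,3,6,11,5 → slot 5
Table: [_, 326, 561, 301, _, 847, 834, 800, _, _, _, 548, _]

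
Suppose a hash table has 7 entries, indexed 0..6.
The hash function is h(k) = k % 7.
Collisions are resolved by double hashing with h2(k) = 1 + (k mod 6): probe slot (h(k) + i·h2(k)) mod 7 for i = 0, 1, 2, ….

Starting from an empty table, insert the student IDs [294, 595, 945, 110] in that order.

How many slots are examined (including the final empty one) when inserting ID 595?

294: h=0 => slot 0
595: h=0, h2=2, probe 0,2 => slot 2
945: h=0, h2=4, probe 0,4 => slot 4
110: h=5 => slot 5
Table: [294, _, 595, _, 945, 110, _]

2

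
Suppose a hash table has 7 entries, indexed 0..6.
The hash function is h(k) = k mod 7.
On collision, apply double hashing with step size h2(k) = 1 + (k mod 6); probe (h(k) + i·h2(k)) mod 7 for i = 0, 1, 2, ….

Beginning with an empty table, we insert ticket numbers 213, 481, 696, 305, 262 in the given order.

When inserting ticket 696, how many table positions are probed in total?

213: h=3 → slot 3
481: h=5 → slot 5
696: h=3, h2=1, probe 3,4 → slot 4
305: h=4, h2=6, probe 4,3,2 → slot 2
262: h=3, h2=5, probe 3,1 → slot 1
Table: [_, 262, 305, 213, 696, 481, _]

2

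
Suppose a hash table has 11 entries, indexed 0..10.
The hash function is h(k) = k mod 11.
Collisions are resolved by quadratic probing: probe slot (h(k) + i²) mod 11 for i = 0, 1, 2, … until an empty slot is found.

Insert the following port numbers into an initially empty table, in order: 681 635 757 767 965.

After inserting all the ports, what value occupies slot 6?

Insert 681: h=10, slot 10 empty -> index 10.
Insert 635: h=8, slot 8 empty -> index 8.
Insert 757: h=9, slot 9 empty -> index 9.
Insert 767: h=8, slots 8,9 occupied -> index 1.
Insert 965: h=8, slots 8,9,1 occupied -> index 6.
Table: [—, 767, —, —, —, —, 965, —, 635, 757, 681]

965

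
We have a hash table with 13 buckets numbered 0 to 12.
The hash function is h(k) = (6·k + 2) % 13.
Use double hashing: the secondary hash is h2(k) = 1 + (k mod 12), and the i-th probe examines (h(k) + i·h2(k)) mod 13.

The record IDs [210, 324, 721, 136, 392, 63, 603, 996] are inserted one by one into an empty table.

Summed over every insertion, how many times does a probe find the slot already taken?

210: h=1 -> slot 1
324: h=9 -> slot 9
721: h=12 -> slot 12
136: h=12, h2=5, probe 12,4 -> slot 4
392: h=1, h2=9, probe 1,10 -> slot 10
63: h=3 -> slot 3
603: h=6 -> slot 6
996: h=11 -> slot 11
Table: [∅, 210, ∅, 63, 136, ∅, 603, ∅, ∅, 324, 392, 996, 721]

2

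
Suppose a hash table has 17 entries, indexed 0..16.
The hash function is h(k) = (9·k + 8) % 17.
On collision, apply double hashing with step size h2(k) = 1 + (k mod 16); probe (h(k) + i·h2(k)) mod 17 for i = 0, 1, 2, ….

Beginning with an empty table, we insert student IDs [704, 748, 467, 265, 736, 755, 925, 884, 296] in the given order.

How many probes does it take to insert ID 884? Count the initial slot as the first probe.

704 hashes to 3; slot 3 is free → place at 3.
748 hashes to 8; slot 8 is free → place at 8.
467 hashes to 12; slot 12 is free → place at 12.
265 hashes to 13; slot 13 is free → place at 13.
736 hashes to 2; slot 2 is free → place at 2.
755 hashes to 3, h2=4; 3 taken → place at 7.
925 hashes to 3, h2=14; 3 taken → place at 0.
884 hashes to 8, h2=5; 8,13 taken → place at 1.
296 hashes to 3, h2=9; 3,12 taken → place at 4.
Table: [925, 884, 736, 704, 296, _, _, 755, 748, _, _, _, 467, 265, _, _, _]

3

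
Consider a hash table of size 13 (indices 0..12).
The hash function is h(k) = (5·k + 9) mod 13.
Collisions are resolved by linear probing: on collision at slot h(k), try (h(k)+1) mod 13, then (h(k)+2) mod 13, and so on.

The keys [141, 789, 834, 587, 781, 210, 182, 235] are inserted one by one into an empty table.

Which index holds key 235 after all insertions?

3

Insert 141: h=12, slot 12 empty → index 12.
Insert 789: h=2, slot 2 empty → index 2.
Insert 834: h=6, slot 6 empty → index 6.
Insert 587: h=6, slot 6 occupied → index 7.
Insert 781: h=1, slot 1 empty → index 1.
Insert 210: h=6, slots 6,7 occupied → index 8.
Insert 182: h=9, slot 9 empty → index 9.
Insert 235: h=1, slots 1,2 occupied → index 3.
Table: [—, 781, 789, 235, —, —, 834, 587, 210, 182, —, —, 141]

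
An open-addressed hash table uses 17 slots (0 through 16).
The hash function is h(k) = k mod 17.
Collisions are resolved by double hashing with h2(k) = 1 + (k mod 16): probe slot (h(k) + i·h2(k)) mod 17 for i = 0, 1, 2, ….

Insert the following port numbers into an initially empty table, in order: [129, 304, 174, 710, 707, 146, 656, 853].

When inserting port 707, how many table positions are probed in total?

129: h=10 -> slot 10
304: h=15 -> slot 15
174: h=4 -> slot 4
710: h=13 -> slot 13
707: h=10, h2=4, probe 10,14 -> slot 14
146: h=10, h2=3, probe 10,13,16 -> slot 16
656: h=10, h2=1, probe 10,11 -> slot 11
853: h=3 -> slot 3
Table: [-, -, -, 853, 174, -, -, -, -, -, 129, 656, -, 710, 707, 304, 146]

2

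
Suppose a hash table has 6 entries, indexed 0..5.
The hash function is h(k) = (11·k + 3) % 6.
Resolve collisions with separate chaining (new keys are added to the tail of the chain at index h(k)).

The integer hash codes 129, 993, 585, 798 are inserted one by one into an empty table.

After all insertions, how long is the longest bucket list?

Insert 129: h=0, bucket 0 empty → new chain.
Insert 993: h=0, bucket 0 nonempty → append to chain.
Insert 585: h=0, bucket 0 nonempty → append to chain.
Insert 798: h=3, bucket 3 empty → new chain.
Final buckets:
0: 129 -> 993 -> 585
1: —
2: —
3: 798
4: —
5: —

3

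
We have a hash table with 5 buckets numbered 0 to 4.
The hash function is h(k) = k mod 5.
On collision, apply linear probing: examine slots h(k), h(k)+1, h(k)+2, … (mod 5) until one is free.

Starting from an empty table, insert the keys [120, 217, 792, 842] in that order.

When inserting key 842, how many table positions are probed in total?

3

Insert 120: h=0, slot 0 empty -> index 0.
Insert 217: h=2, slot 2 empty -> index 2.
Insert 792: h=2, slot 2 occupied -> index 3.
Insert 842: h=2, slots 2,3 occupied -> index 4.
Table: [120, ., 217, 792, 842]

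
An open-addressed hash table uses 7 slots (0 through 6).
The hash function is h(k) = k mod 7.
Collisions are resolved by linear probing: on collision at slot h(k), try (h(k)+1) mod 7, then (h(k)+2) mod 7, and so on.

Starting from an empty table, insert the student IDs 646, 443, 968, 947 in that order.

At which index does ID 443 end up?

646: h=2 -> slot 2
443: h=2, probe 2,3 -> slot 3
968: h=2, probe 2,3,4 -> slot 4
947: h=2, probe 2,3,4,5 -> slot 5
Table: [—, —, 646, 443, 968, 947, —]

3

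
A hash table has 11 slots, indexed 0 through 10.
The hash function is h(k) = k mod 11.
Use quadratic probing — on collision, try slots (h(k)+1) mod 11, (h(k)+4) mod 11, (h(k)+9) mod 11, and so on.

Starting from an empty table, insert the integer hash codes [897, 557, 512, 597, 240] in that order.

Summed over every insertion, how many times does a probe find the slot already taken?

897 hashes to 6; slot 6 is free => place at 6.
557 hashes to 7; slot 7 is free => place at 7.
512 hashes to 6; 6,7 taken => place at 10.
597 hashes to 3; slot 3 is free => place at 3.
240 hashes to 9; slot 9 is free => place at 9.
Table: [—, —, —, 597, —, —, 897, 557, —, 240, 512]

2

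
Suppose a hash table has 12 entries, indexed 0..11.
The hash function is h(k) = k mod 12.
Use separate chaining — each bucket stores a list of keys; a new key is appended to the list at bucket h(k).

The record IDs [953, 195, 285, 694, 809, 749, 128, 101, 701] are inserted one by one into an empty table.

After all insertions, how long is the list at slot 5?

Insert 953: h=5, bucket 5 empty → new chain.
Insert 195: h=3, bucket 3 empty → new chain.
Insert 285: h=9, bucket 9 empty → new chain.
Insert 694: h=10, bucket 10 empty → new chain.
Insert 809: h=5, bucket 5 nonempty → append to chain.
Insert 749: h=5, bucket 5 nonempty → append to chain.
Insert 128: h=8, bucket 8 empty → new chain.
Insert 101: h=5, bucket 5 nonempty → append to chain.
Insert 701: h=5, bucket 5 nonempty → append to chain.
Final buckets:
0: .
1: .
2: .
3: 195
4: .
5: 953 -> 809 -> 749 -> 101 -> 701
6: .
7: .
8: 128
9: 285
10: 694
11: .

5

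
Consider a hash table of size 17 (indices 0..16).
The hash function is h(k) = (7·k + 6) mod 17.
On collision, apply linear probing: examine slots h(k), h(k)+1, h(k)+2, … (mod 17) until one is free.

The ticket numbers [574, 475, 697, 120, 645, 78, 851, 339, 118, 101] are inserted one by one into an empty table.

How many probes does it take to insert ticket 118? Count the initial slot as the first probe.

4

574 hashes to 12; slot 12 is free -> place at 12.
475 hashes to 16; slot 16 is free -> place at 16.
697 hashes to 6; slot 6 is free -> place at 6.
120 hashes to 13; slot 13 is free -> place at 13.
645 hashes to 16; 16 taken -> place at 0.
78 hashes to 8; slot 8 is free -> place at 8.
851 hashes to 13; 13 taken -> place at 14.
339 hashes to 16; 16,0 taken -> place at 1.
118 hashes to 16; 16,0,1 taken -> place at 2.
101 hashes to 16; 16,0,1,2 taken -> place at 3.
Table: [645, 339, 118, 101, _, _, 697, _, 78, _, _, _, 574, 120, 851, _, 475]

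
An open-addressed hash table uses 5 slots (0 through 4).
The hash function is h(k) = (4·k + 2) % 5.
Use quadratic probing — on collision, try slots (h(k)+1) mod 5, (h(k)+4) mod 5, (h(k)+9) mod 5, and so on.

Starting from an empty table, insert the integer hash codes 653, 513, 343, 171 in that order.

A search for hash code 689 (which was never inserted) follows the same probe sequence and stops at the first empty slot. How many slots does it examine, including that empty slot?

3

653 hashes to 4; slot 4 is free → place at 4.
513 hashes to 4; 4 taken → place at 0.
343 hashes to 4; 4,0 taken → place at 3.
171 hashes to 1; slot 1 is free → place at 1.
Table: [513, 171, ∅, 343, 653]
Lookup 689: h=3, probe 3,4,2 → slot 2 empty, not found.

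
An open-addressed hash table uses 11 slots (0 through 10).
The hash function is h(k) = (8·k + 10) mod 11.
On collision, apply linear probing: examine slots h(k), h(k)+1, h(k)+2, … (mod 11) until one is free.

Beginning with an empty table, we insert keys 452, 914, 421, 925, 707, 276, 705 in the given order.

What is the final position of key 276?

Insert 452: h=7, slot 7 empty -> index 7.
Insert 914: h=7, slot 7 occupied -> index 8.
Insert 421: h=1, slot 1 empty -> index 1.
Insert 925: h=7, slots 7,8 occupied -> index 9.
Insert 707: h=1, slot 1 occupied -> index 2.
Insert 276: h=7, slots 7,8,9 occupied -> index 10.
Insert 705: h=7, slots 7,8,9,10 occupied -> index 0.
Table: [705, 421, 707, -, -, -, -, 452, 914, 925, 276]

10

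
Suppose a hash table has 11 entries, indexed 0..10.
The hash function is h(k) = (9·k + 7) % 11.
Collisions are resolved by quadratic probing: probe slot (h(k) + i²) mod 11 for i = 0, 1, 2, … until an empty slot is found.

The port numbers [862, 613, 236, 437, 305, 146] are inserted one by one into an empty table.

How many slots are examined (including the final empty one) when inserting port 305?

3

862: h=10 -> slot 10
613: h=2 -> slot 2
236: h=8 -> slot 8
437: h=2, probe 2,3 -> slot 3
305: h=2, probe 2,3,6 -> slot 6
146: h=1 -> slot 1
Table: [_, 146, 613, 437, _, _, 305, _, 236, _, 862]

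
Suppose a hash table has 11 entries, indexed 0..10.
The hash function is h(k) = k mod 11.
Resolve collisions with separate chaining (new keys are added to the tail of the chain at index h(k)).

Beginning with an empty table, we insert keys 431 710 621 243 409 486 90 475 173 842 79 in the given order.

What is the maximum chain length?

431 -> bucket 2
710 -> bucket 6
621 -> bucket 5
243 -> bucket 1
409 -> bucket 2 (collision)
486 -> bucket 2 (collision)
90 -> bucket 2 (collision)
475 -> bucket 2 (collision)
173 -> bucket 8
842 -> bucket 6 (collision)
79 -> bucket 2 (collision)
Final buckets:
0: -
1: 243
2: 431 -> 409 -> 486 -> 90 -> 475 -> 79
3: -
4: -
5: 621
6: 710 -> 842
7: -
8: 173
9: -
10: -

6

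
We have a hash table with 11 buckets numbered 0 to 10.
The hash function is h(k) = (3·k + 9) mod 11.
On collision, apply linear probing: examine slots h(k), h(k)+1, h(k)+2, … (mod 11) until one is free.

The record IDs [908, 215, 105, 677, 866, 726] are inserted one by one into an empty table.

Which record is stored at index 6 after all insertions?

215

908 hashes to 5; slot 5 is free => place at 5.
215 hashes to 5; 5 taken => place at 6.
105 hashes to 5; 5,6 taken => place at 7.
677 hashes to 5; 5,6,7 taken => place at 8.
866 hashes to 0; slot 0 is free => place at 0.
726 hashes to 9; slot 9 is free => place at 9.
Table: [866, —, —, —, —, 908, 215, 105, 677, 726, —]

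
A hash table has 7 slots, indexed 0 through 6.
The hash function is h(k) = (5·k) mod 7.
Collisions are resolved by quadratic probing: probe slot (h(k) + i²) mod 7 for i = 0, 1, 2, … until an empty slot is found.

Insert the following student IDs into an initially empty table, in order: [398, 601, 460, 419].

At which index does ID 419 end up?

398 hashes to 2; slot 2 is free → place at 2.
601 hashes to 2; 2 taken → place at 3.
460 hashes to 4; slot 4 is free → place at 4.
419 hashes to 2; 2,3 taken → place at 6.
Table: [_, _, 398, 601, 460, _, 419]

6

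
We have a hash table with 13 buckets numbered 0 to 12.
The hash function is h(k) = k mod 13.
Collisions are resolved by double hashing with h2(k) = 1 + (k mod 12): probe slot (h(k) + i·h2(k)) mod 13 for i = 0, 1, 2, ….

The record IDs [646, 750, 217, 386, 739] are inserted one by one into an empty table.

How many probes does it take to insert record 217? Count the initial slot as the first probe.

646 hashes to 9; slot 9 is free => place at 9.
750 hashes to 9, h2=7; 9 taken => place at 3.
217 hashes to 9, h2=2; 9 taken => place at 11.
386 hashes to 9, h2=3; 9 taken => place at 12.
739 hashes to 11, h2=8; 11 taken => place at 6.
Table: [∅, ∅, ∅, 750, ∅, ∅, 739, ∅, ∅, 646, ∅, 217, 386]

2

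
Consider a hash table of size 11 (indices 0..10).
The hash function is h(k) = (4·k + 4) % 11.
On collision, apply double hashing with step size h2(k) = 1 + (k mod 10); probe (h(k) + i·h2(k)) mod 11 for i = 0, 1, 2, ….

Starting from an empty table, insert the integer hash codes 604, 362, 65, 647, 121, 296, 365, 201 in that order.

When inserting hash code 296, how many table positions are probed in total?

Insert 604: h=0, slot 0 empty -> index 0.
Insert 362: h=0, h2=3, slot 0 occupied -> index 3.
Insert 65: h=0, h2=6, slot 0 occupied -> index 6.
Insert 647: h=7, slot 7 empty -> index 7.
Insert 121: h=4, slot 4 empty -> index 4.
Insert 296: h=0, h2=7, slots 0,7,3 occupied -> index 10.
Insert 365: h=1, slot 1 empty -> index 1.
Insert 201: h=5, slot 5 empty -> index 5.
Table: [604, 365, ∅, 362, 121, 201, 65, 647, ∅, ∅, 296]

4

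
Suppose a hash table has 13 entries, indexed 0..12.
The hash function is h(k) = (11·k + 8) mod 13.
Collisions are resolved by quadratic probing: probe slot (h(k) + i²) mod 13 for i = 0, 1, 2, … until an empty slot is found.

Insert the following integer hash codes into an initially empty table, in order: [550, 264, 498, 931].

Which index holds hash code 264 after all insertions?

1

550 hashes to 0; slot 0 is free → place at 0.
264 hashes to 0; 0 taken → place at 1.
498 hashes to 0; 0,1 taken → place at 4.
931 hashes to 5; slot 5 is free → place at 5.
Table: [550, 264, ∅, ∅, 498, 931, ∅, ∅, ∅, ∅, ∅, ∅, ∅]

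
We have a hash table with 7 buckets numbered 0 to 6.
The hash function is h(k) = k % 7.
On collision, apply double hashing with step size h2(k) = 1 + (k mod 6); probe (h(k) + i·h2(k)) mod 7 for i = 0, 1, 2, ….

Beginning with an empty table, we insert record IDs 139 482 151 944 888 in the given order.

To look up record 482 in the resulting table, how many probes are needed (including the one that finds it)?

Insert 139: h=6, slot 6 empty -> index 6.
Insert 482: h=6, h2=3, slot 6 occupied -> index 2.
Insert 151: h=4, slot 4 empty -> index 4.
Insert 944: h=6, h2=3, slots 6,2 occupied -> index 5.
Insert 888: h=6, h2=1, slot 6 occupied -> index 0.
Table: [888, ∅, 482, ∅, 151, 944, 139]
Lookup 482: h=6, h2=3, probe 6,2 → found at 2.

2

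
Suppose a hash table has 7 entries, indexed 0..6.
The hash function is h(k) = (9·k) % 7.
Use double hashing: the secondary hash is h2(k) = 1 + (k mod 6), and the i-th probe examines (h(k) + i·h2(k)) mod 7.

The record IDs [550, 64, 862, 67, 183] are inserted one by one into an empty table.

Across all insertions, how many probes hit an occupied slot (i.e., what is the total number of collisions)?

550: h=1 => slot 1
64: h=2 => slot 2
862: h=2, h2=5, probe 2,0 => slot 0
67: h=1, h2=2, probe 1,3 => slot 3
183: h=2, h2=4, probe 2,6 => slot 6
Table: [862, 550, 64, 67, ∅, ∅, 183]

3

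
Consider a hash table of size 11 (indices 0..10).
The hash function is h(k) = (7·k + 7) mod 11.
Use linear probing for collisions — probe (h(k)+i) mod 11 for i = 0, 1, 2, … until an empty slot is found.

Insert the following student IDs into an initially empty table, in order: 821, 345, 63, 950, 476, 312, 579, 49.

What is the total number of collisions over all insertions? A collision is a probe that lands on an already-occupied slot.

7

821: h=1 -> slot 1
345: h=2 -> slot 2
63: h=8 -> slot 8
950: h=2, probe 2,3 -> slot 3
476: h=6 -> slot 6
312: h=2, probe 2,3,4 -> slot 4
579: h=1, probe 1,2,3,4,5 -> slot 5
49: h=9 -> slot 9
Table: [., 821, 345, 950, 312, 579, 476, ., 63, 49, .]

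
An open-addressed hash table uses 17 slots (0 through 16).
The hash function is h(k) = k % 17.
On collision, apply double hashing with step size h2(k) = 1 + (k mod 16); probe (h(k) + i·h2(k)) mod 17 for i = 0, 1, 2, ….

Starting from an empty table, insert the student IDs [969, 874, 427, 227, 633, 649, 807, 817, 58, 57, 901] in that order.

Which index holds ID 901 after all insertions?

Insert 969: h=0, slot 0 empty => index 0.
Insert 874: h=7, slot 7 empty => index 7.
Insert 427: h=2, slot 2 empty => index 2.
Insert 227: h=6, slot 6 empty => index 6.
Insert 633: h=4, slot 4 empty => index 4.
Insert 649: h=3, slot 3 empty => index 3.
Insert 807: h=8, slot 8 empty => index 8.
Insert 817: h=1, slot 1 empty => index 1.
Insert 58: h=7, h2=11, slots 7,1 occupied => index 12.
Insert 57: h=6, h2=10, slot 6 occupied => index 16.
Insert 901: h=0, h2=6, slots 0,6,12,1,7 occupied => index 13.
Table: [969, 817, 427, 649, 633, ∅, 227, 874, 807, ∅, ∅, ∅, 58, 901, ∅, ∅, 57]

13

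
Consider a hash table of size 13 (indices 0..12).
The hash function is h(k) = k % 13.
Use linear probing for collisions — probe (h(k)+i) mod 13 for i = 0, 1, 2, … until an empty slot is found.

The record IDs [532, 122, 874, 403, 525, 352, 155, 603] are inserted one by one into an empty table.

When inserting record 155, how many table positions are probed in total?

4

532 hashes to 12; slot 12 is free → place at 12.
122 hashes to 5; slot 5 is free → place at 5.
874 hashes to 3; slot 3 is free → place at 3.
403 hashes to 0; slot 0 is free → place at 0.
525 hashes to 5; 5 taken → place at 6.
352 hashes to 1; slot 1 is free → place at 1.
155 hashes to 12; 12,0,1 taken → place at 2.
603 hashes to 5; 5,6 taken → place at 7.
Table: [403, 352, 155, 874, _, 122, 525, 603, _, _, _, _, 532]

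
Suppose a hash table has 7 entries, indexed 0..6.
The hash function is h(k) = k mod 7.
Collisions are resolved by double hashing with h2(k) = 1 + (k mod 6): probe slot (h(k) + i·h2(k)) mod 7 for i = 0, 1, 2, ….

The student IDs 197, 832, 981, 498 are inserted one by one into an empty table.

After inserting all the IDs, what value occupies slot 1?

197: h=1 → slot 1
832: h=6 → slot 6
981: h=1, h2=4, probe 1,5 → slot 5
498: h=1, h2=1, probe 1,2 → slot 2
Table: [., 197, 498, ., ., 981, 832]

197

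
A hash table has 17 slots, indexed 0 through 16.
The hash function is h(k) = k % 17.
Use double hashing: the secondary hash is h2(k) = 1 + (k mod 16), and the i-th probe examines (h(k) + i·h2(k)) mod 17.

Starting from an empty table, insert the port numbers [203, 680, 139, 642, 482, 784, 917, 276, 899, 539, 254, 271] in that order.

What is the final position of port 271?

11

203: h=16 → slot 16
680: h=0 → slot 0
139: h=3 → slot 3
642: h=13 → slot 13
482: h=6 → slot 6
784: h=2 → slot 2
917: h=16, h2=6, probe 16,5 → slot 5
276: h=4 → slot 4
899: h=15 → slot 15
539: h=12 → slot 12
254: h=16, h2=15, probe 16,14 → slot 14
271: h=16, h2=16, probe 16,15,14,13,12,11 → slot 11
Table: [680, ∅, 784, 139, 276, 917, 482, ∅, ∅, ∅, ∅, 271, 539, 642, 254, 899, 203]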